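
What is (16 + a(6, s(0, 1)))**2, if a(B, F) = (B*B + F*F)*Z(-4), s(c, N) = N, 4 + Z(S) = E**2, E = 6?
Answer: 1440000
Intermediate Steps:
Z(S) = 32 (Z(S) = -4 + 6**2 = -4 + 36 = 32)
a(B, F) = 32*B**2 + 32*F**2 (a(B, F) = (B*B + F*F)*32 = (B**2 + F**2)*32 = 32*B**2 + 32*F**2)
(16 + a(6, s(0, 1)))**2 = (16 + (32*6**2 + 32*1**2))**2 = (16 + (32*36 + 32*1))**2 = (16 + (1152 + 32))**2 = (16 + 1184)**2 = 1200**2 = 1440000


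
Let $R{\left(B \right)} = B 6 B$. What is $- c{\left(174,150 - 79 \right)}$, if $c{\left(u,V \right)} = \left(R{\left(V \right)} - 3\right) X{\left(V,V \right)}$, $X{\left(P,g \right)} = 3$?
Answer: $-90729$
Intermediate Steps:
$R{\left(B \right)} = 6 B^{2}$ ($R{\left(B \right)} = 6 B B = 6 B^{2}$)
$c{\left(u,V \right)} = -9 + 18 V^{2}$ ($c{\left(u,V \right)} = \left(6 V^{2} - 3\right) 3 = \left(-3 + 6 V^{2}\right) 3 = -9 + 18 V^{2}$)
$- c{\left(174,150 - 79 \right)} = - (-9 + 18 \left(150 - 79\right)^{2}) = - (-9 + 18 \cdot 71^{2}) = - (-9 + 18 \cdot 5041) = - (-9 + 90738) = \left(-1\right) 90729 = -90729$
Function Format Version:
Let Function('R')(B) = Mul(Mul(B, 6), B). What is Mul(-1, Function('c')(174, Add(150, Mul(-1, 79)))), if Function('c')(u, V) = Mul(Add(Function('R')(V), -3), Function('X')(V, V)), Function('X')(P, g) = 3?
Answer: -90729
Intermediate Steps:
Function('R')(B) = Mul(6, Pow(B, 2)) (Function('R')(B) = Mul(Mul(6, B), B) = Mul(6, Pow(B, 2)))
Function('c')(u, V) = Add(-9, Mul(18, Pow(V, 2))) (Function('c')(u, V) = Mul(Add(Mul(6, Pow(V, 2)), -3), 3) = Mul(Add(-3, Mul(6, Pow(V, 2))), 3) = Add(-9, Mul(18, Pow(V, 2))))
Mul(-1, Function('c')(174, Add(150, Mul(-1, 79)))) = Mul(-1, Add(-9, Mul(18, Pow(Add(150, Mul(-1, 79)), 2)))) = Mul(-1, Add(-9, Mul(18, Pow(Add(150, -79), 2)))) = Mul(-1, Add(-9, Mul(18, Pow(71, 2)))) = Mul(-1, Add(-9, Mul(18, 5041))) = Mul(-1, Add(-9, 90738)) = Mul(-1, 90729) = -90729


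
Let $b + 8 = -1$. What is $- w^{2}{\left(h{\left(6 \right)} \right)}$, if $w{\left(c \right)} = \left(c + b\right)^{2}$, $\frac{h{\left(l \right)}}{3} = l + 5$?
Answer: $-331776$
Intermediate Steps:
$b = -9$ ($b = -8 - 1 = -9$)
$h{\left(l \right)} = 15 + 3 l$ ($h{\left(l \right)} = 3 \left(l + 5\right) = 3 \left(5 + l\right) = 15 + 3 l$)
$w{\left(c \right)} = \left(-9 + c\right)^{2}$ ($w{\left(c \right)} = \left(c - 9\right)^{2} = \left(-9 + c\right)^{2}$)
$- w^{2}{\left(h{\left(6 \right)} \right)} = - \left(\left(-9 + \left(15 + 3 \cdot 6\right)\right)^{2}\right)^{2} = - \left(\left(-9 + \left(15 + 18\right)\right)^{2}\right)^{2} = - \left(\left(-9 + 33\right)^{2}\right)^{2} = - \left(24^{2}\right)^{2} = - 576^{2} = \left(-1\right) 331776 = -331776$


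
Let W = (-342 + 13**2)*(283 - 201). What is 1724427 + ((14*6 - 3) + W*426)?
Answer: -4318728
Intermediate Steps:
W = -14186 (W = (-342 + 169)*82 = -173*82 = -14186)
1724427 + ((14*6 - 3) + W*426) = 1724427 + ((14*6 - 3) - 14186*426) = 1724427 + ((84 - 3) - 6043236) = 1724427 + (81 - 6043236) = 1724427 - 6043155 = -4318728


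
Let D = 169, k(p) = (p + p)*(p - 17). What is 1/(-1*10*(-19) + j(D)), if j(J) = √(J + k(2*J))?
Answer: -38/36213 + 13*√1285/181065 ≈ 0.0015244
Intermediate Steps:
k(p) = 2*p*(-17 + p) (k(p) = (2*p)*(-17 + p) = 2*p*(-17 + p))
j(J) = √(J + 4*J*(-17 + 2*J)) (j(J) = √(J + 2*(2*J)*(-17 + 2*J)) = √(J + 4*J*(-17 + 2*J)))
1/(-1*10*(-19) + j(D)) = 1/(-1*10*(-19) + √(169*(-67 + 8*169))) = 1/(-10*(-19) + √(169*(-67 + 1352))) = 1/(190 + √(169*1285)) = 1/(190 + √217165) = 1/(190 + 13*√1285)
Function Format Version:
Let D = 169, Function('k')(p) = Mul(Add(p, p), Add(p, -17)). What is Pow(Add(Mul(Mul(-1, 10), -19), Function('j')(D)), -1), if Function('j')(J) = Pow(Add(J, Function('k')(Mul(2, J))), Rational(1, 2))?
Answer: Add(Rational(-38, 36213), Mul(Rational(13, 181065), Pow(1285, Rational(1, 2)))) ≈ 0.0015244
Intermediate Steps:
Function('k')(p) = Mul(2, p, Add(-17, p)) (Function('k')(p) = Mul(Mul(2, p), Add(-17, p)) = Mul(2, p, Add(-17, p)))
Function('j')(J) = Pow(Add(J, Mul(4, J, Add(-17, Mul(2, J)))), Rational(1, 2)) (Function('j')(J) = Pow(Add(J, Mul(2, Mul(2, J), Add(-17, Mul(2, J)))), Rational(1, 2)) = Pow(Add(J, Mul(4, J, Add(-17, Mul(2, J)))), Rational(1, 2)))
Pow(Add(Mul(Mul(-1, 10), -19), Function('j')(D)), -1) = Pow(Add(Mul(Mul(-1, 10), -19), Pow(Mul(169, Add(-67, Mul(8, 169))), Rational(1, 2))), -1) = Pow(Add(Mul(-10, -19), Pow(Mul(169, Add(-67, 1352)), Rational(1, 2))), -1) = Pow(Add(190, Pow(Mul(169, 1285), Rational(1, 2))), -1) = Pow(Add(190, Pow(217165, Rational(1, 2))), -1) = Pow(Add(190, Mul(13, Pow(1285, Rational(1, 2)))), -1)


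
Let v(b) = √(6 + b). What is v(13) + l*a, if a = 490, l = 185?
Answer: 90650 + √19 ≈ 90654.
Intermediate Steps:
v(13) + l*a = √(6 + 13) + 185*490 = √19 + 90650 = 90650 + √19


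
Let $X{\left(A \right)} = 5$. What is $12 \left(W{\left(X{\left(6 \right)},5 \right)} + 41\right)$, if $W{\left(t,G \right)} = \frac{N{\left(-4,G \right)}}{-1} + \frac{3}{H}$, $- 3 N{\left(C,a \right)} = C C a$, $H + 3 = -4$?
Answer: $\frac{5648}{7} \approx 806.86$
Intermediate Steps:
$H = -7$ ($H = -3 - 4 = -7$)
$N{\left(C,a \right)} = - \frac{a C^{2}}{3}$ ($N{\left(C,a \right)} = - \frac{C C a}{3} = - \frac{C^{2} a}{3} = - \frac{a C^{2}}{3}$)
$W{\left(t,G \right)} = - \frac{3}{7} + \frac{16 G}{3}$ ($W{\left(t,G \right)} = \frac{\left(- \frac{1}{3}\right) G \left(-4\right)^{2}}{-1} + \frac{3}{-7} = \left(- \frac{1}{3}\right) G 16 \left(-1\right) + 3 \left(- \frac{1}{7}\right) = - \frac{16 G}{3} \left(-1\right) - \frac{3}{7} = \frac{16 G}{3} - \frac{3}{7} = - \frac{3}{7} + \frac{16 G}{3}$)
$12 \left(W{\left(X{\left(6 \right)},5 \right)} + 41\right) = 12 \left(\left(- \frac{3}{7} + \frac{16}{3} \cdot 5\right) + 41\right) = 12 \left(\left(- \frac{3}{7} + \frac{80}{3}\right) + 41\right) = 12 \left(\frac{551}{21} + 41\right) = 12 \cdot \frac{1412}{21} = \frac{5648}{7}$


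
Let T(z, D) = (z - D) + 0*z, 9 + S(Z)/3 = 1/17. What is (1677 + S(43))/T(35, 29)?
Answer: 9351/34 ≈ 275.03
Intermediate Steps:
S(Z) = -456/17 (S(Z) = -27 + 3/17 = -456/17)
T(z, D) = z - D (T(z, D) = (z - D) + 0 = z - D)
(1677 + S(43))/T(35, 29) = (1677 - 456/17)/(35 - 1*29) = 28053/(17*(35 - 29)) = (28053/17)/6 = (28053/17)*(⅙) = 9351/34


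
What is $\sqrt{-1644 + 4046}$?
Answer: $\sqrt{2402} \approx 49.01$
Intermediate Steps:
$\sqrt{-1644 + 4046} = \sqrt{2402}$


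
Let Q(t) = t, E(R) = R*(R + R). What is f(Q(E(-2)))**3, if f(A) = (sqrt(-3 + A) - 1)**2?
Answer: (1 - sqrt(5))**6 ≈ 3.5666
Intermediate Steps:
E(R) = 2*R**2 (E(R) = R*(2*R) = 2*R**2)
f(A) = (-1 + sqrt(-3 + A))**2
f(Q(E(-2)))**3 = ((-1 + sqrt(-3 + 2*(-2)**2))**2)**3 = ((-1 + sqrt(-3 + 2*4))**2)**3 = ((-1 + sqrt(-3 + 8))**2)**3 = ((-1 + sqrt(5))**2)**3 = (-1 + sqrt(5))**6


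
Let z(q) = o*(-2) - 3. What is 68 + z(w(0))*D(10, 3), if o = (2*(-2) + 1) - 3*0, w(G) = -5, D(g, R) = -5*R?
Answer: 23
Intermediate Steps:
o = -3 (o = (-4 + 1) + 0 = -3 + 0 = -3)
z(q) = 3 (z(q) = -3*(-2) - 3 = 6 - 3 = 3)
68 + z(w(0))*D(10, 3) = 68 + 3*(-5*3) = 68 + 3*(-15) = 68 - 45 = 23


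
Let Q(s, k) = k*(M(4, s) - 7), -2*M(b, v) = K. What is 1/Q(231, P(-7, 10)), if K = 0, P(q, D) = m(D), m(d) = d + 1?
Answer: -1/77 ≈ -0.012987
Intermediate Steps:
m(d) = 1 + d
P(q, D) = 1 + D
M(b, v) = 0 (M(b, v) = -1/2*0 = 0)
Q(s, k) = -7*k (Q(s, k) = k*(0 - 7) = k*(-7) = -7*k)
1/Q(231, P(-7, 10)) = 1/(-7*(1 + 10)) = 1/(-7*11) = 1/(-77) = -1/77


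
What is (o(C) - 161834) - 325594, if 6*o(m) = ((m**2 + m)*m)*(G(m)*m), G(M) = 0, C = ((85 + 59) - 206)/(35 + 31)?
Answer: -487428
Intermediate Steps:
C = -31/33 (C = (144 - 206)/66 = -62*1/66 = -31/33 ≈ -0.93939)
o(m) = 0 (o(m) = (((m**2 + m)*m)*(0*m))/6 = (((m + m**2)*m)*0)/6 = ((m*(m + m**2))*0)/6 = (1/6)*0 = 0)
(o(C) - 161834) - 325594 = (0 - 161834) - 325594 = -161834 - 325594 = -487428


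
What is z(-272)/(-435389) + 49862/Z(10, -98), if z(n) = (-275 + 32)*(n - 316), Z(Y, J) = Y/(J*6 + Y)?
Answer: -6274007580322/2176945 ≈ -2.8820e+6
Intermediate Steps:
Z(Y, J) = Y/(Y + 6*J) (Z(Y, J) = Y/(6*J + Y) = Y/(Y + 6*J))
z(n) = 76788 - 243*n (z(n) = -243*(-316 + n) = 76788 - 243*n)
z(-272)/(-435389) + 49862/Z(10, -98) = (76788 - 243*(-272))/(-435389) + 49862/((10/(10 + 6*(-98)))) = (76788 + 66096)*(-1/435389) + 49862/((10/(10 - 588))) = 142884*(-1/435389) + 49862/((10/(-578))) = -142884/435389 + 49862/((10*(-1/578))) = -142884/435389 + 49862/(-5/289) = -142884/435389 + 49862*(-289/5) = -142884/435389 - 14410118/5 = -6274007580322/2176945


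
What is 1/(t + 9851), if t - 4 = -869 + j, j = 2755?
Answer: 1/11741 ≈ 8.5172e-5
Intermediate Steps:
t = 1890 (t = 4 + (-869 + 2755) = 4 + 1886 = 1890)
1/(t + 9851) = 1/(1890 + 9851) = 1/11741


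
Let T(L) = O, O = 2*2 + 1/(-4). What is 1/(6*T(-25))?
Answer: 2/45 ≈ 0.044444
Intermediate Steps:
O = 15/4 (O = 4 - 1/4 = 15/4 ≈ 3.7500)
T(L) = 15/4
1/(6*T(-25)) = 1/(6*(15/4)) = 1/(45/2) = 2/45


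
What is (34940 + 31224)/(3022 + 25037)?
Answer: 66164/28059 ≈ 2.3580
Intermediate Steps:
(34940 + 31224)/(3022 + 25037) = 66164/28059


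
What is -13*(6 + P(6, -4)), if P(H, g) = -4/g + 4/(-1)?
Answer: -39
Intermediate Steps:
P(H, g) = -4 - 4/g (P(H, g) = -4/g + 4*(-1) = -4/g - 4 = -4 - 4/g)
-13*(6 + P(6, -4)) = -13*(6 + (-4 - 4/(-4))) = -13*(6 + (-4 - 4*(-¼))) = -13*(6 + (-4 + 1)) = -13*(6 - 3) = -13*3 = -39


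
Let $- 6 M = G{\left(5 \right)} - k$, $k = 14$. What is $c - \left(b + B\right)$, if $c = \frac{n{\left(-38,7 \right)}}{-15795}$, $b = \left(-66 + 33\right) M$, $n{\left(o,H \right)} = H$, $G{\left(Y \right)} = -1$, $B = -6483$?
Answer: $\frac{207404131}{31590} \approx 6565.5$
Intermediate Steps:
$M = \frac{5}{2}$ ($M = - \frac{-1 - 14}{6} = \left(- \frac{1}{6}\right) \left(-15\right) = \frac{5}{2} \approx 2.5$)
$b = - \frac{165}{2}$ ($b = \left(-66 + 33\right) \frac{5}{2} = \left(-33\right) \frac{5}{2} = - \frac{165}{2} \approx -82.5$)
$c = - \frac{7}{15795}$ ($c = \frac{7}{-15795} = 7 \left(- \frac{1}{15795}\right) = - \frac{7}{15795} \approx -0.00044318$)
$c - \left(b + B\right) = - \frac{7}{15795} - \left(- \frac{165}{2} - 6483\right) = - \frac{7}{15795} - - \frac{13131}{2} = - \frac{7}{15795} + \frac{13131}{2} = \frac{207404131}{31590}$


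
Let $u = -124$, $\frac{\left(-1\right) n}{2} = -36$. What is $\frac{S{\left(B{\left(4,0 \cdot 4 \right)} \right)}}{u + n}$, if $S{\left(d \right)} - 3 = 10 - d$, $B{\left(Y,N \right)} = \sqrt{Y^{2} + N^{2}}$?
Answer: $- \frac{9}{52} \approx -0.17308$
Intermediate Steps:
$B{\left(Y,N \right)} = \sqrt{N^{2} + Y^{2}}$
$n = 72$ ($n = \left(-2\right) \left(-36\right) = 72$)
$S{\left(d \right)} = 13 - d$ ($S{\left(d \right)} = 3 - \left(-10 + d\right) = 13 - d$)
$\frac{S{\left(B{\left(4,0 \cdot 4 \right)} \right)}}{u + n} = \frac{13 - \sqrt{\left(0 \cdot 4\right)^{2} + 4^{2}}}{-124 + 72} = \frac{13 - \sqrt{0^{2} + 16}}{-52} = \left(13 - \sqrt{0 + 16}\right) \left(- \frac{1}{52}\right) = \left(13 - \sqrt{16}\right) \left(- \frac{1}{52}\right) = \left(13 - 4\right) \left(- \frac{1}{52}\right) = 9 \left(- \frac{1}{52}\right) = - \frac{9}{52}$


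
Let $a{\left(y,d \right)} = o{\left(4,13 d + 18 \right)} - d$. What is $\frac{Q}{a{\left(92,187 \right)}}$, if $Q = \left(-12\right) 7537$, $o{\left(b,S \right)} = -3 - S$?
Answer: $\frac{90444}{2639} \approx 34.272$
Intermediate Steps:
$a{\left(y,d \right)} = -21 - 14 d$ ($a{\left(y,d \right)} = \left(-3 - \left(13 d + 18\right)\right) - d = \left(-3 - \left(18 + 13 d\right)\right) - d = \left(-21 - 13 d\right) - d = -21 - 14 d$)
$Q = -90444$
$\frac{Q}{a{\left(92,187 \right)}} = - \frac{90444}{-21 - 2618} = - \frac{90444}{-2639} = \left(-90444\right) \left(- \frac{1}{2639}\right) = \frac{90444}{2639}$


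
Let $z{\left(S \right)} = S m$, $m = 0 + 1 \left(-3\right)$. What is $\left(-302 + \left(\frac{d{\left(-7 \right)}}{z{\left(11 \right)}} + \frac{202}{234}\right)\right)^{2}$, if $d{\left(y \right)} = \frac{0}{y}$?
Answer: $\frac{1241364289}{13689} \approx 90683.0$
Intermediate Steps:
$d{\left(y \right)} = 0$
$m = -3$ ($m = 0 - 3 = -3$)
$z{\left(S \right)} = - 3 S$ ($z{\left(S \right)} = S \left(-3\right) = - 3 S$)
$\left(-302 + \left(\frac{d{\left(-7 \right)}}{z{\left(11 \right)}} + \frac{202}{234}\right)\right)^{2} = \left(-302 + \left(\frac{0}{\left(-3\right) 11} + \frac{202}{234}\right)\right)^{2} = \left(-302 + \left(\frac{0}{-33} + 202 \cdot \frac{1}{234}\right)\right)^{2} = \left(-302 + \left(0 \left(- \frac{1}{33}\right) + \frac{101}{117}\right)\right)^{2} = \left(-302 + \left(0 + \frac{101}{117}\right)\right)^{2} = \left(-302 + \frac{101}{117}\right)^{2} = \left(- \frac{35233}{117}\right)^{2} = \frac{1241364289}{13689}$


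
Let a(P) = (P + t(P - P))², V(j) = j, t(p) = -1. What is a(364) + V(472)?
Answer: 132241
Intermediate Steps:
a(P) = (-1 + P)² (a(P) = (P - 1)² = (-1 + P)²)
a(364) + V(472) = (-1 + 364)² + 472 = 363² + 472 = 131769 + 472 = 132241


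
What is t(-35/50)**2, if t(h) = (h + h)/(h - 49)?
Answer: 4/5041 ≈ 0.00079349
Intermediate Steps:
t(h) = 2*h/(-49 + h) (t(h) = (2*h)/(-49 + h) = 2*h/(-49 + h))
t(-35/50)**2 = (2*(-35/50)/(-49 - 35/50))**2 = (2*(-35*1/50)/(-49 - 35*1/50))**2 = (2*(-7/10)/(-49 - 7/10))**2 = (2*(-7/10)/(-497/10))**2 = (2*(-7/10)*(-10/497))**2 = (2/71)**2 = 4/5041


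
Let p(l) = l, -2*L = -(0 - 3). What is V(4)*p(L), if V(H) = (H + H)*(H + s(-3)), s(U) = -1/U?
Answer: -52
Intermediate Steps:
L = -3/2 (L = -(-1)*(0 - 3)/2 = -(-1)*(-3)/2 = -1/2*3 = -3/2 ≈ -1.5000)
V(H) = 2*H*(1/3 + H) (V(H) = (H + H)*(H - 1/(-3)) = (2*H)*(H - 1*(-1/3)) = (2*H)*(H + 1/3) = (2*H)*(1/3 + H) = 2*H*(1/3 + H))
V(4)*p(L) = ((2/3)*4*(1 + 3*4))*(-3/2) = ((2/3)*4*(1 + 12))*(-3/2) = ((2/3)*4*13)*(-3/2) = (104/3)*(-3/2) = -52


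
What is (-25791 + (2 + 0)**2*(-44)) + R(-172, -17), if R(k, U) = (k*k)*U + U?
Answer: -528912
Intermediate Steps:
R(k, U) = U + U*k**2 (R(k, U) = k**2*U + U = U*k**2 + U = U + U*k**2)
(-25791 + (2 + 0)**2*(-44)) + R(-172, -17) = (-25791 + (2 + 0)**2*(-44)) - 17*(1 + (-172)**2) = (-25791 + 2**2*(-44)) - 17*(1 + 29584) = (-25791 + 4*(-44)) - 17*29585 = (-25791 - 176) - 502945 = -25967 - 502945 = -528912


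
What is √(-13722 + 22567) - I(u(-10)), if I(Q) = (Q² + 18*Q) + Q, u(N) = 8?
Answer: -216 + √8845 ≈ -121.95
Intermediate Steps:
I(Q) = Q² + 19*Q
√(-13722 + 22567) - I(u(-10)) = √(-13722 + 22567) - 8*(19 + 8) = √8845 - 8*27 = √8845 - 1*216 = √8845 - 216 = -216 + √8845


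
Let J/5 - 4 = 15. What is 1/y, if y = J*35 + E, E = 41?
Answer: 1/3366 ≈ 0.00029709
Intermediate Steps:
J = 95 (J = 20 + 5*15 = 20 + 75 = 95)
y = 3366 (y = 95*35 + 41 = 3325 + 41 = 3366)
1/y = 1/3366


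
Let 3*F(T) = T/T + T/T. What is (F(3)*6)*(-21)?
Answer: -84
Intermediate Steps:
F(T) = ⅔ (F(T) = (T/T + T/T)/3 = (1 + 1)/3 = (⅓)*2 = ⅔)
(F(3)*6)*(-21) = ((⅔)*6)*(-21) = 4*(-21) = -84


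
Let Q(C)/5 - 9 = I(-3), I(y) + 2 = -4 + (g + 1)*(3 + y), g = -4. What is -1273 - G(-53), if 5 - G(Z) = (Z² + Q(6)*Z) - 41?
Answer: 695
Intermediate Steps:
I(y) = -15 - 3*y (I(y) = -2 + (-4 + (-4 + 1)*(3 + y)) = -2 + (-4 - 3*(3 + y)) = -2 + (-4 + (-9 - 3*y)) = -2 + (-13 - 3*y) = -15 - 3*y)
Q(C) = 15 (Q(C) = 45 + 5*(-15 - 3*(-3)) = 45 + 5*(-15 + 9) = 45 + 5*(-6) = 45 - 30 = 15)
G(Z) = 46 - Z² - 15*Z (G(Z) = 5 - ((Z² + 15*Z) - 41) = 5 - (-41 + Z² + 15*Z) = 5 + (41 - Z² - 15*Z) = 46 - Z² - 15*Z)
-1273 - G(-53) = -1273 - (46 - 1*(-53)² - 15*(-53)) = -1273 - (46 - 1*2809 + 795) = -1273 - (46 - 2809 + 795) = -1273 - 1*(-1968) = -1273 + 1968 = 695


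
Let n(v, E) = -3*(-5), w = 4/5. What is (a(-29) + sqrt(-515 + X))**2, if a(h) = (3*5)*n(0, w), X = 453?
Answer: (225 + I*sqrt(62))**2 ≈ 50563.0 + 3543.3*I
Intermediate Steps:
w = 4/5 (w = 4*(1/5) = 4/5 ≈ 0.80000)
n(v, E) = 15
a(h) = 225 (a(h) = (3*5)*15 = 15*15 = 225)
(a(-29) + sqrt(-515 + X))**2 = (225 + sqrt(-515 + 453))**2 = (225 + sqrt(-62))**2 = (225 + I*sqrt(62))**2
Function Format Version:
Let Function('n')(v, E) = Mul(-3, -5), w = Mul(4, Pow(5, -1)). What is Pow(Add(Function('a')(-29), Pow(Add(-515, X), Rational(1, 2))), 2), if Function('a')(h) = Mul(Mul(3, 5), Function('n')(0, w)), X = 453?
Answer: Pow(Add(225, Mul(I, Pow(62, Rational(1, 2)))), 2) ≈ Add(50563., Mul(3543.3, I))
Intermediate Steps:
w = Rational(4, 5) (w = Mul(4, Rational(1, 5)) = Rational(4, 5) ≈ 0.80000)
Function('n')(v, E) = 15
Function('a')(h) = 225 (Function('a')(h) = Mul(Mul(3, 5), 15) = Mul(15, 15) = 225)
Pow(Add(Function('a')(-29), Pow(Add(-515, X), Rational(1, 2))), 2) = Pow(Add(225, Pow(Add(-515, 453), Rational(1, 2))), 2) = Pow(Add(225, Pow(-62, Rational(1, 2))), 2) = Pow(Add(225, Mul(I, Pow(62, Rational(1, 2)))), 2)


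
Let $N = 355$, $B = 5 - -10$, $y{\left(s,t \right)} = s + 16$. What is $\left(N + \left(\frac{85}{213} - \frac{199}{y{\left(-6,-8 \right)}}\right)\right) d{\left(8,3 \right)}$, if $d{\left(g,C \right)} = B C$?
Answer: $\frac{2143839}{142} \approx 15097.0$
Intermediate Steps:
$y{\left(s,t \right)} = 16 + s$
$B = 15$ ($B = 5 + 10 = 15$)
$d{\left(g,C \right)} = 15 C$
$\left(N + \left(\frac{85}{213} - \frac{199}{y{\left(-6,-8 \right)}}\right)\right) d{\left(8,3 \right)} = \left(355 + \left(\frac{85}{213} - \frac{199}{16 - 6}\right)\right) 15 \cdot 3 = \left(355 + \left(85 \cdot \frac{1}{213} - \frac{199}{10}\right)\right) 45 = \left(355 + \left(\frac{85}{213} - \frac{199}{10}\right)\right) 45 = \left(355 - \frac{41537}{2130}\right) 45 = \frac{714613}{2130} \cdot 45 = \frac{2143839}{142}$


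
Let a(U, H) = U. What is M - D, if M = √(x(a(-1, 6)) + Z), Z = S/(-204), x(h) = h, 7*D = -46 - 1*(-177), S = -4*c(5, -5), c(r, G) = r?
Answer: -131/7 + I*√2346/51 ≈ -18.714 + 0.94972*I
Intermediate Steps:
S = -20 (S = -4*5 = -20)
D = 131/7 (D = (-46 - 1*(-177))/7 = (-46 + 177)/7 = (⅐)*131 = 131/7 ≈ 18.714)
Z = 5/51 (Z = -20/(-204) = -20*(-1/204) = 5/51 ≈ 0.098039)
M = I*√2346/51 (M = √(-1 + 5/51) = √(-46/51) = I*√2346/51 ≈ 0.94972*I)
M - D = I*√2346/51 - 1*131/7 = I*√2346/51 - 131/7 = -131/7 + I*√2346/51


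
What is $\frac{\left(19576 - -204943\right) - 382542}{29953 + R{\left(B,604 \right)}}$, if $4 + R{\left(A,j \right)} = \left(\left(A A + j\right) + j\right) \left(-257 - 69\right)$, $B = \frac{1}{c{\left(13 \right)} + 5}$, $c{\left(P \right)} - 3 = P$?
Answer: $\frac{69688143}{160462145} \approx 0.4343$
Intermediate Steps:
$c{\left(P \right)} = 3 + P$
$B = \frac{1}{21}$ ($B = \frac{1}{\left(3 + 13\right) + 5} = \frac{1}{16 + 5} = \frac{1}{21} \approx 0.047619$)
$R{\left(A,j \right)} = -4 - 652 j - 326 A^{2}$ ($R{\left(A,j \right)} = -4 + \left(\left(A A + j\right) + j\right) \left(-257 - 69\right) = -4 + \left(\left(A^{2} + j\right) + j\right) \left(-326\right) = -4 + \left(\left(j + A^{2}\right) + j\right) \left(-326\right) = -4 + \left(A^{2} + 2 j\right) \left(-326\right) = -4 - \left(326 A^{2} + 652 j\right) = -4 - 652 j - 326 A^{2}$)
$\frac{\left(19576 - -204943\right) - 382542}{29953 + R{\left(B,604 \right)}} = \frac{\left(19576 - -204943\right) - 382542}{29953 - \left(393812 + \frac{326}{441}\right)} = \frac{\left(19576 + 204943\right) - 382542}{29953 - \frac{173671418}{441}} = \frac{224519 - 382542}{29953 - \frac{173671418}{441}} = - \frac{158023}{29953 - \frac{173671418}{441}} = - \frac{158023}{- \frac{160462145}{441}} = \left(-158023\right) \left(- \frac{441}{160462145}\right) = \frac{69688143}{160462145}$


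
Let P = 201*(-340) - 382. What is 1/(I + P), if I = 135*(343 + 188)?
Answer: 1/2963 ≈ 0.00033750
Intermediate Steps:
I = 71685 (I = 135*531 = 71685)
P = -68722 (P = -68340 - 382 = -68722)
1/(I + P) = 1/(71685 - 68722) = 1/2963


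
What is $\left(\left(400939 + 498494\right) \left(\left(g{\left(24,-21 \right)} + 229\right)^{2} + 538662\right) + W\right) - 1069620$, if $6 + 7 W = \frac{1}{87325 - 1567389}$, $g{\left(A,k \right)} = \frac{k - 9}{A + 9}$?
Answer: $\frac{666023575178425899527}{1253614208} \approx 5.3128 \cdot 10^{11}$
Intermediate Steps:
$g{\left(A,k \right)} = \frac{-9 + k}{9 + A}$
$W = - \frac{8880385}{10360448}$ ($W = - \frac{6}{7} + \frac{1}{7 \left(87325 - 1567389\right)} = - \frac{6}{7} + \frac{1}{7 \left(-1480064\right)} = - \frac{6}{7} + \frac{1}{7} \left(- \frac{1}{1480064}\right) = - \frac{6}{7} - \frac{1}{10360448} = - \frac{8880385}{10360448} \approx -0.85714$)
$\left(\left(400939 + 498494\right) \left(\left(g{\left(24,-21 \right)} + 229\right)^{2} + 538662\right) + W\right) - 1069620 = \left(\left(400939 + 498494\right) \left(\left(\frac{-9 - 21}{9 + 24} + 229\right)^{2} + 538662\right) - \frac{8880385}{10360448}\right) - 1069620 = \left(899433 \left(\left(\frac{1}{33} \left(-30\right) + 229\right)^{2} + 538662\right) - \frac{8880385}{10360448}\right) - 1069620 = \left(899433 \left(\left(- \frac{10}{11} + 229\right)^{2} + 538662\right) - \frac{8880385}{10360448}\right) - 1069620 = \left(899433 \left(\left(\frac{2509}{11}\right)^{2} + 538662\right) - \frac{8880385}{10360448}\right) - 1069620 = \left(899433 \left(\frac{6295081}{121} + 538662\right) - \frac{8880385}{10360448}\right) - 1069620 = \left(899433 \cdot \frac{71473183}{121} - \frac{8880385}{10360448}\right) - 1069620 = \left(\frac{64285339405239}{121} - \frac{8880385}{10360448}\right) - 1069620 = \frac{666024916069255060487}{1253614208} - 1069620 = \frac{666023575178425899527}{1253614208}$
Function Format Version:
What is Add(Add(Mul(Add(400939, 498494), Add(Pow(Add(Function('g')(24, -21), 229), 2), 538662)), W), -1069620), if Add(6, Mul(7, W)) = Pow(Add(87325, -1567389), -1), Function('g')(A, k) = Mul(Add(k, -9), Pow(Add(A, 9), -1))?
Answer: Rational(666023575178425899527, 1253614208) ≈ 5.3128e+11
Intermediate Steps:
Function('g')(A, k) = Mul(Pow(Add(9, A), -1), Add(-9, k)) (Function('g')(A, k) = Mul(Add(-9, k), Pow(Add(9, A), -1)) = Mul(Pow(Add(9, A), -1), Add(-9, k)))
W = Rational(-8880385, 10360448) (W = Add(Rational(-6, 7), Mul(Rational(1, 7), Pow(Add(87325, -1567389), -1))) = Add(Rational(-6, 7), Mul(Rational(1, 7), Pow(-1480064, -1))) = Add(Rational(-6, 7), Mul(Rational(1, 7), Rational(-1, 1480064))) = Add(Rational(-6, 7), Rational(-1, 10360448)) = Rational(-8880385, 10360448) ≈ -0.85714)
Add(Add(Mul(Add(400939, 498494), Add(Pow(Add(Function('g')(24, -21), 229), 2), 538662)), W), -1069620) = Add(Add(Mul(Add(400939, 498494), Add(Pow(Add(Mul(Pow(Add(9, 24), -1), Add(-9, -21)), 229), 2), 538662)), Rational(-8880385, 10360448)), -1069620) = Add(Add(Mul(899433, Add(Pow(Add(Mul(Pow(33, -1), -30), 229), 2), 538662)), Rational(-8880385, 10360448)), -1069620) = Add(Add(Mul(899433, Add(Pow(Add(Mul(Rational(1, 33), -30), 229), 2), 538662)), Rational(-8880385, 10360448)), -1069620) = Add(Add(Mul(899433, Add(Pow(Add(Rational(-10, 11), 229), 2), 538662)), Rational(-8880385, 10360448)), -1069620) = Add(Add(Mul(899433, Add(Pow(Rational(2509, 11), 2), 538662)), Rational(-8880385, 10360448)), -1069620) = Add(Add(Mul(899433, Add(Rational(6295081, 121), 538662)), Rational(-8880385, 10360448)), -1069620) = Add(Add(Mul(899433, Rational(71473183, 121)), Rational(-8880385, 10360448)), -1069620) = Add(Add(Rational(64285339405239, 121), Rational(-8880385, 10360448)), -1069620) = Add(Rational(666024916069255060487, 1253614208), -1069620) = Rational(666023575178425899527, 1253614208)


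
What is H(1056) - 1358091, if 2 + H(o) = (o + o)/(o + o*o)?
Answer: -1435504299/1057 ≈ -1.3581e+6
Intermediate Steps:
H(o) = -2 + 2*o/(o + o²) (H(o) = -2 + (o + o)/(o + o*o) = -2 + (2*o)/(o + o²) = -2 + 2*o/(o + o²))
H(1056) - 1358091 = -2*1056/(1 + 1056) - 1358091 = -2*1056/1057 - 1358091 = -2*1056*1/1057 - 1358091 = -2112/1057 - 1358091 = -1435504299/1057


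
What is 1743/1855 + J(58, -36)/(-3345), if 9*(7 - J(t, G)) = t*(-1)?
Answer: 1492816/1595565 ≈ 0.93560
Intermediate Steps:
J(t, G) = 7 + t/9 (J(t, G) = 7 - t*(-1)/9 = 7 - (-1)*t/9 = 7 + t/9)
1743/1855 + J(58, -36)/(-3345) = 1743/1855 + (7 + (1/9)*58)/(-3345) = 1743*(1/1855) + (7 + 58/9)*(-1/3345) = 249/265 + (121/9)*(-1/3345) = 249/265 - 121/30105 = 1492816/1595565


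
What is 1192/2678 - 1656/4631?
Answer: 542692/6200909 ≈ 0.087518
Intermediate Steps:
1192/2678 - 1656/4631 = 1192*(1/2678) - 1656*1/4631 = 596/1339 - 1656/4631 = 542692/6200909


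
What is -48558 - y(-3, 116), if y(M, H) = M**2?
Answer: -48567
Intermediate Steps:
-48558 - y(-3, 116) = -48558 - 1*(-3)**2 = -48558 - 1*9 = -48558 - 9 = -48567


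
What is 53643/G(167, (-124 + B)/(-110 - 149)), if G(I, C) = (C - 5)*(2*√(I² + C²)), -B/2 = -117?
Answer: -3598426083*√1870834109/5257043846290 ≈ -29.607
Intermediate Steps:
B = 234 (B = -2*(-117) = 234)
G(I, C) = 2*√(C² + I²)*(-5 + C) (G(I, C) = (-5 + C)*(2*√(C² + I²)) = 2*√(C² + I²)*(-5 + C))
53643/G(167, (-124 + B)/(-110 - 149)) = 53643/((2*√(((-124 + 234)/(-110 - 149))² + 167²)*(-5 + (-124 + 234)/(-110 - 149)))) = 53643/((2*√((110/(-259))² + 27889)*(-5 + 110/(-259)))) = 53643/((2*√((110*(-1/259))² + 27889)*(-5 + 110*(-1/259)))) = 53643/((2*√((-110/259)² + 27889)*(-5 - 110/259))) = 53643/((2*√(12100/67081 + 27889)*(-1405/259))) = 53643/((2*√(1870834109/67081)*(-1405/259))) = 53643/((2*(√1870834109/259)*(-1405/259))) = 53643/((-2810*√1870834109/67081)) = 53643*(-67081*√1870834109/5257043846290) = -3598426083*√1870834109/5257043846290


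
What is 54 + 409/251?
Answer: 13963/251 ≈ 55.629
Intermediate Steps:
54 + 409/251 = 13963/251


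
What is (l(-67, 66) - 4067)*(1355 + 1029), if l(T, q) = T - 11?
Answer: -9881680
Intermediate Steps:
l(T, q) = -11 + T
(l(-67, 66) - 4067)*(1355 + 1029) = ((-11 - 67) - 4067)*(1355 + 1029) = (-78 - 4067)*2384 = -4145*2384 = -9881680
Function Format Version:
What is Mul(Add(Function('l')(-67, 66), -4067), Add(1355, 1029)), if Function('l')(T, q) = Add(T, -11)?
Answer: -9881680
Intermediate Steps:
Function('l')(T, q) = Add(-11, T)
Mul(Add(Function('l')(-67, 66), -4067), Add(1355, 1029)) = Mul(Add(Add(-11, -67), -4067), Add(1355, 1029)) = Mul(Add(-78, -4067), 2384) = Mul(-4145, 2384) = -9881680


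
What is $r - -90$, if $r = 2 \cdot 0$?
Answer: $90$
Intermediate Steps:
$r = 0$
$r - -90 = 0 - -90 = 0 + 90 = 90$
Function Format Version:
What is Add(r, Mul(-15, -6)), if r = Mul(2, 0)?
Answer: 90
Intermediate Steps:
r = 0
Add(r, Mul(-15, -6)) = Add(0, Mul(-15, -6)) = Add(0, 90) = 90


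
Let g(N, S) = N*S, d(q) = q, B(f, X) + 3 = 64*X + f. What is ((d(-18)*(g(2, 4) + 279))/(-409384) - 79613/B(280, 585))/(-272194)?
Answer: 16198721185/2101437892031816 ≈ 7.7084e-6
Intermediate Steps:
B(f, X) = -3 + f + 64*X (B(f, X) = -3 + (64*X + f) = -3 + (f + 64*X) = -3 + f + 64*X)
((d(-18)*(g(2, 4) + 279))/(-409384) - 79613/B(280, 585))/(-272194) = (-18*(2*4 + 279)/(-409384) - 79613/(-3 + 280 + 64*585))/(-272194) = (-18*(8 + 279)*(-1/409384) - 79613/(-3 + 280 + 37440))*(-1/272194) = (-18*287*(-1/409384) - 79613/37717)*(-1/272194) = (-5166*(-1/409384) - 79613*1/37717)*(-1/272194) = (2583/204692 - 79613/37717)*(-1/272194) = -16198721185/7720368164*(-1/272194) = 16198721185/2101437892031816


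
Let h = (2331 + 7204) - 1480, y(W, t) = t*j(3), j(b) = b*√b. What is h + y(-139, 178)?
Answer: 8055 + 534*√3 ≈ 8979.9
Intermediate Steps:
j(b) = b^(3/2)
y(W, t) = 3*t*√3 (y(W, t) = t*3^(3/2) = t*(3*√3) = 3*t*√3)
h = 8055 (h = 9535 - 1480 = 8055)
h + y(-139, 178) = 8055 + 3*178*√3 = 8055 + 534*√3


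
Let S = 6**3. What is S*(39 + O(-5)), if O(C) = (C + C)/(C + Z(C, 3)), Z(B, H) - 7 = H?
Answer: 7992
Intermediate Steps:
Z(B, H) = 7 + H
S = 216
O(C) = 2*C/(10 + C) (O(C) = (C + C)/(C + (7 + 3)) = (2*C)/(C + 10) = (2*C)/(10 + C) = 2*C/(10 + C))
S*(39 + O(-5)) = 216*(39 + 2*(-5)/(10 - 5)) = 216*(39 + 2*(-5)/5) = 216*(39 + 2*(-5)*(1/5)) = 216*(39 - 2) = 216*37 = 7992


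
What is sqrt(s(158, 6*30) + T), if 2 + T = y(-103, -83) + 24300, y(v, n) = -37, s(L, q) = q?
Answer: sqrt(24441) ≈ 156.34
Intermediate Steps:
T = 24261 (T = -2 + (-37 + 24300) = -2 + 24263 = 24261)
sqrt(s(158, 6*30) + T) = sqrt(6*30 + 24261) = sqrt(180 + 24261) = sqrt(24441)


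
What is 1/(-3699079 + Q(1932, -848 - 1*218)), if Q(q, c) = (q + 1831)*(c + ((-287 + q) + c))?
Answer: -1/5531660 ≈ -1.8078e-7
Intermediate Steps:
Q(q, c) = (1831 + q)*(-287 + q + 2*c) (Q(q, c) = (1831 + q)*(c + (-287 + c + q)) = (1831 + q)*(-287 + q + 2*c))
1/(-3699079 + Q(1932, -848 - 1*218)) = 1/(-3699079 + (-525497 + 1932² + 1544*1932 + 3662*(-848 - 1*218) + 2*(-848 - 1*218)*1932)) = 1/(-3699079 + (-525497 + 3732624 + 2983008 + 3662*(-848 - 218) + 2*(-848 - 218)*1932)) = 1/(-3699079 + (-525497 + 3732624 + 2983008 + 3662*(-1066) + 2*(-1066)*1932)) = 1/(-3699079 + (-525497 + 3732624 + 2983008 - 3903692 - 4119024)) = 1/(-3699079 - 1832581) = 1/(-5531660) = -1/5531660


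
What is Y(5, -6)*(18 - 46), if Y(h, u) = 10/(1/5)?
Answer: -1400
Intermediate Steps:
Y(h, u) = 50 (Y(h, u) = 10/(⅕) = 10*5 = 50)
Y(5, -6)*(18 - 46) = 50*(18 - 46) = 50*(-28) = -1400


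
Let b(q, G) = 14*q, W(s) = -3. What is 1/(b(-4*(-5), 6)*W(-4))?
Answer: -1/840 ≈ -0.0011905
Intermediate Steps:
1/(b(-4*(-5), 6)*W(-4)) = 1/((14*(-4*(-5)))*(-3)) = 1/((14*20)*(-3)) = 1/(280*(-3)) = 1/(-840) = -1/840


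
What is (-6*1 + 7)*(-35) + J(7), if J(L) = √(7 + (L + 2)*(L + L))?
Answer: -35 + √133 ≈ -23.467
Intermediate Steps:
J(L) = √(7 + 2*L*(2 + L)) (J(L) = √(7 + (2 + L)*(2*L)) = √(7 + 2*L*(2 + L)))
(-6*1 + 7)*(-35) + J(7) = (-6*1 + 7)*(-35) + √(7 + 2*7² + 4*7) = (-6 + 7)*(-35) + √(7 + 2*49 + 28) = 1*(-35) + √(7 + 98 + 28) = -35 + √133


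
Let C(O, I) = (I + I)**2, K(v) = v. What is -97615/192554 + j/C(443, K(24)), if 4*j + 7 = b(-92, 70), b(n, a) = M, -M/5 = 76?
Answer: -54118791/98587648 ≈ -0.54894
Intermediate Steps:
M = -380 (M = -5*76 = -380)
b(n, a) = -380
C(O, I) = 4*I**2 (C(O, I) = (2*I)**2 = 4*I**2)
j = -387/4 (j = -7/4 + (1/4)*(-380) = -7/4 - 95 = -387/4 ≈ -96.750)
-97615/192554 + j/C(443, K(24)) = -97615/192554 - 387/(4*(4*24**2)) = -97615*1/192554 - 387/(4*(4*576)) = -97615/192554 - 387/4/2304 = -97615/192554 - 387/4*1/2304 = -97615/192554 - 43/1024 = -54118791/98587648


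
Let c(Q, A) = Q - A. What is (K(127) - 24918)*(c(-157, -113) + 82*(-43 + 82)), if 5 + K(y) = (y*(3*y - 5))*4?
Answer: 523832090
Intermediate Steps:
K(y) = -5 + 4*y*(-5 + 3*y) (K(y) = -5 + (y*(3*y - 5))*4 = -5 + (y*(-5 + 3*y))*4 = -5 + 4*y*(-5 + 3*y))
(K(127) - 24918)*(c(-157, -113) + 82*(-43 + 82)) = ((-5 - 20*127 + 12*127**2) - 24918)*((-157 - 1*(-113)) + 82*(-43 + 82)) = ((-5 - 2540 + 12*16129) - 24918)*((-157 + 113) + 82*39) = ((-5 - 2540 + 193548) - 24918)*(-44 + 3198) = (191003 - 24918)*3154 = 166085*3154 = 523832090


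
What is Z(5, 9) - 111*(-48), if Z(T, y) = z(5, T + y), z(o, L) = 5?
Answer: 5333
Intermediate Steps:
Z(T, y) = 5
Z(5, 9) - 111*(-48) = 5 - 111*(-48) = 5 + 5328 = 5333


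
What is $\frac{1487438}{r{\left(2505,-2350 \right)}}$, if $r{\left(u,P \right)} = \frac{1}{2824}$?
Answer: $4200524912$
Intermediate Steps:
$r{\left(u,P \right)} = \frac{1}{2824}$
$\frac{1487438}{r{\left(2505,-2350 \right)}} = 1487438 \frac{1}{\frac{1}{2824}} = 1487438 \cdot 2824 = 4200524912$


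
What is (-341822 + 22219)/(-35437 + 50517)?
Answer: -319603/15080 ≈ -21.194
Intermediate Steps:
(-341822 + 22219)/(-35437 + 50517) = -319603/15080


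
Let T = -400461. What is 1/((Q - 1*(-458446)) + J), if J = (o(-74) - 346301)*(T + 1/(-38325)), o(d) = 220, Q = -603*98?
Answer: 38325/5311551534055306 ≈ 7.2154e-12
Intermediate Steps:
Q = -59094
J = 5311536228889906/38325 (J = (220 - 346301)*(-400461 + 1/(-38325)) = -346081*(-400461 - 1/38325) = -346081*(-15347667826/38325) = 5311536228889906/38325 ≈ 1.3859e+11)
1/((Q - 1*(-458446)) + J) = 1/((-59094 - 1*(-458446)) + 5311536228889906/38325) = 1/((-59094 + 458446) + 5311536228889906/38325) = 1/(399352 + 5311536228889906/38325) = 1/(5311551534055306/38325) = 38325/5311551534055306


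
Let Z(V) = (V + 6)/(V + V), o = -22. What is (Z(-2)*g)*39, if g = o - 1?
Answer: 897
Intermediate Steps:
Z(V) = (6 + V)/(2*V) (Z(V) = (6 + V)/((2*V)) = (6 + V)*(1/(2*V)) = (6 + V)/(2*V))
g = -23 (g = -22 - 1 = -23)
(Z(-2)*g)*39 = (((½)*(6 - 2)/(-2))*(-23))*39 = (((½)*(-½)*4)*(-23))*39 = -1*(-23)*39 = 23*39 = 897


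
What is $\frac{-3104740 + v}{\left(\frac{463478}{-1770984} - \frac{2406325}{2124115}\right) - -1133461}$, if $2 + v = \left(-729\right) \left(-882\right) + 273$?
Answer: $- \frac{925957205528922756}{426381851011072699} \approx -2.1717$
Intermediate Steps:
$v = 643249$ ($v = -2 + \left(\left(-729\right) \left(-882\right) + 273\right) = -2 + \left(642978 + 273\right) = -2 + 643251 = 643249$)
$\frac{-3104740 + v}{\left(\frac{463478}{-1770984} - \frac{2406325}{2124115}\right) - -1133461} = \frac{-3104740 + 643249}{\left(\frac{463478}{-1770984} - \frac{2406325}{2124115}\right) - -1133461} = - \frac{2461491}{\left(463478 \left(- \frac{1}{1770984}\right) - \frac{481265}{424823}\right) + \left(-1281685 + 2415146\right)} = - \frac{2461491}{\left(- \frac{231739}{885492} - \frac{481265}{424823}\right) + 1133461} = - \frac{2461491}{- \frac{524604364577}{376177367916} + 1133461} = - \frac{2461491}{\frac{426381851011072699}{376177367916}} = \left(-2461491\right) \frac{376177367916}{426381851011072699} = - \frac{925957205528922756}{426381851011072699}$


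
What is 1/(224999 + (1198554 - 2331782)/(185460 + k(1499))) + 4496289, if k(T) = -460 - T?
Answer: 185635623358589820/41286408271 ≈ 4.4963e+6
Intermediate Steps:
1/(224999 + (1198554 - 2331782)/(185460 + k(1499))) + 4496289 = 1/(224999 + (1198554 - 2331782)/(185460 + (-460 - 1*1499))) + 4496289 = 1/(224999 - 1133228/(185460 + (-460 - 1499))) + 4496289 = 1/(224999 - 1133228/(185460 - 1959)) + 4496289 = 1/(224999 - 1133228/183501) + 4496289 = 1/(41286408271/183501) + 4496289 = 183501/41286408271 + 4496289 = 185635623358589820/41286408271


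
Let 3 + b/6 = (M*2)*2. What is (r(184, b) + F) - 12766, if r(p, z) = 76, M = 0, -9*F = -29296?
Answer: -84914/9 ≈ -9434.9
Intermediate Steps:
F = 29296/9 (F = -⅑*(-29296) = 29296/9 ≈ 3255.1)
b = -18 (b = -18 + 6*((0*2)*2) = -18 + 6*(0*2) = -18 + 6*0 = -18 + 0 = -18)
(r(184, b) + F) - 12766 = (76 + 29296/9) - 12766 = 29980/9 - 12766 = -84914/9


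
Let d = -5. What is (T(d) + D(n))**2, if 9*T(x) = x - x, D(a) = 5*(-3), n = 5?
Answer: 225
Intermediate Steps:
D(a) = -15
T(x) = 0 (T(x) = (x - x)/9 = (1/9)*0 = 0)
(T(d) + D(n))**2 = (0 - 15)**2 = (-15)**2 = 225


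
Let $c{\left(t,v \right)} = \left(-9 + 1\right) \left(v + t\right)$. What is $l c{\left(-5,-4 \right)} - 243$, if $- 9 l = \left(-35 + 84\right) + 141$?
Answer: $-1763$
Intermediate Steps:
$l = - \frac{190}{9}$ ($l = - \frac{\left(-35 + 84\right) + 141}{9} = - \frac{49 + 141}{9} = \left(- \frac{1}{9}\right) 190 = - \frac{190}{9} \approx -21.111$)
$c{\left(t,v \right)} = - 8 t - 8 v$ ($c{\left(t,v \right)} = - 8 \left(t + v\right) = - 8 t - 8 v$)
$l c{\left(-5,-4 \right)} - 243 = - \frac{190 \left(\left(-8\right) \left(-5\right) - -32\right)}{9} - 243 = - \frac{190 \left(40 + 32\right)}{9} - 243 = \left(- \frac{190}{9}\right) 72 - 243 = -1520 - 243 = -1763$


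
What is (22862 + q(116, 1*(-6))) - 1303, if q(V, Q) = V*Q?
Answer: 20863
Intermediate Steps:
q(V, Q) = Q*V
(22862 + q(116, 1*(-6))) - 1303 = (22862 + (1*(-6))*116) - 1303 = (22862 - 6*116) - 1303 = (22862 - 696) - 1303 = 22166 - 1303 = 20863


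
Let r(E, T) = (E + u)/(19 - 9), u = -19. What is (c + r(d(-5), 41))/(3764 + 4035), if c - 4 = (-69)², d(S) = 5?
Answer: 23818/38995 ≈ 0.61080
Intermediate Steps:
r(E, T) = -19/10 + E/10 (r(E, T) = (E - 19)/(19 - 9) = (-19 + E)/10 = (-19 + E)*(⅒) = -19/10 + E/10)
c = 4765 (c = 4 + (-69)² = 4 + 4761 = 4765)
(c + r(d(-5), 41))/(3764 + 4035) = (4765 + (-19/10 + (⅒)*5))/(3764 + 4035) = (4765 + (-19/10 + ½))/7799 = (4765 - 7/5)*(1/7799) = (23818/5)*(1/7799) = 23818/38995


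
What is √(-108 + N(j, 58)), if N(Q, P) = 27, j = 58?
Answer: 9*I ≈ 9.0*I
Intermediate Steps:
√(-108 + N(j, 58)) = √(-108 + 27) = √(-81) = 9*I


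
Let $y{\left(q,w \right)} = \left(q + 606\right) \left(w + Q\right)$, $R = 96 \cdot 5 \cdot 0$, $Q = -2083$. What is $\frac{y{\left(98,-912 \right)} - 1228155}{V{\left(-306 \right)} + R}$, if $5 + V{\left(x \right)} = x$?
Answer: $\frac{3336635}{311} \approx 10729.0$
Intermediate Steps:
$V{\left(x \right)} = -5 + x$
$R = 0$ ($R = 480 \cdot 0 = 0$)
$y{\left(q,w \right)} = \left(-2083 + w\right) \left(606 + q\right)$ ($y{\left(q,w \right)} = \left(q + 606\right) \left(w - 2083\right) = \left(606 + q\right) \left(-2083 + w\right) = \left(-2083 + w\right) \left(606 + q\right)$)
$\frac{y{\left(98,-912 \right)} - 1228155}{V{\left(-306 \right)} + R} = \frac{\left(-1262298 - 204134 + 606 \left(-912\right) + 98 \left(-912\right)\right) - 1228155}{\left(-5 - 306\right) + 0} = \frac{\left(-1262298 - 204134 - 552672 - 89376\right) - 1228155}{-311 + 0} = \frac{-2108480 - 1228155}{-311} = \left(-3336635\right) \left(- \frac{1}{311}\right) = \frac{3336635}{311}$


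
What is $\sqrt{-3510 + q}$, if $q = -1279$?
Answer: $i \sqrt{4789} \approx 69.203 i$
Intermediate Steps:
$\sqrt{-3510 + q} = \sqrt{-3510 - 1279} = \sqrt{-4789} = i \sqrt{4789}$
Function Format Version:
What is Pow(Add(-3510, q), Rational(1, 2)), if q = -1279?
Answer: Mul(I, Pow(4789, Rational(1, 2))) ≈ Mul(69.203, I)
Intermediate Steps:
Pow(Add(-3510, q), Rational(1, 2)) = Pow(Add(-3510, -1279), Rational(1, 2)) = Pow(-4789, Rational(1, 2)) = Mul(I, Pow(4789, Rational(1, 2)))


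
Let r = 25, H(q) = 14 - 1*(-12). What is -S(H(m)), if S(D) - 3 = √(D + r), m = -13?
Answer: -3 - √51 ≈ -10.141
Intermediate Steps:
H(q) = 26 (H(q) = 14 + 12 = 26)
S(D) = 3 + √(25 + D) (S(D) = 3 + √(D + 25) = 3 + √(25 + D))
-S(H(m)) = -(3 + √(25 + 26)) = -(3 + √51) = -3 - √51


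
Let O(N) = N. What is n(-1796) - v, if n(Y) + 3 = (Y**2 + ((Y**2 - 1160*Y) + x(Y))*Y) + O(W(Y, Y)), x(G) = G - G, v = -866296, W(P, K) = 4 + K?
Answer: -9530830779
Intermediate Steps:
x(G) = 0
n(Y) = 1 + Y + Y**2 + Y*(Y**2 - 1160*Y) (n(Y) = -3 + ((Y**2 + ((Y**2 - 1160*Y) + 0)*Y) + (4 + Y)) = -3 + ((Y**2 + (Y**2 - 1160*Y)*Y) + (4 + Y)) = -3 + ((Y**2 + Y*(Y**2 - 1160*Y)) + (4 + Y)) = -3 + (4 + Y + Y**2 + Y*(Y**2 - 1160*Y)) = 1 + Y + Y**2 + Y*(Y**2 - 1160*Y))
n(-1796) - v = (1 - 1796 + (-1796)**3 - 1159*(-1796)**2) - 1*(-866296) = (1 - 1796 - 5793206336 - 1159*3225616) + 866296 = (1 - 1796 - 5793206336 - 3738488944) + 866296 = -9531697075 + 866296 = -9530830779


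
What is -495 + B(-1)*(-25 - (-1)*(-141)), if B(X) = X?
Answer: -329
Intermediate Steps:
-495 + B(-1)*(-25 - (-1)*(-141)) = -495 - (-25 - (-1)*(-141)) = -495 - (-25 - 1*141) = -495 - (-25 - 141) = -495 - 1*(-166) = -495 + 166 = -329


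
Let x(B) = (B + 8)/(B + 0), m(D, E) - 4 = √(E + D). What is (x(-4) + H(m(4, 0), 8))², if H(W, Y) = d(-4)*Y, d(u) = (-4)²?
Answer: 16129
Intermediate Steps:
d(u) = 16
m(D, E) = 4 + √(D + E) (m(D, E) = 4 + √(E + D) = 4 + √(D + E))
H(W, Y) = 16*Y
x(B) = (8 + B)/B
(x(-4) + H(m(4, 0), 8))² = ((8 - 4)/(-4) + 16*8)² = (-¼*4 + 128)² = (-1 + 128)² = 127² = 16129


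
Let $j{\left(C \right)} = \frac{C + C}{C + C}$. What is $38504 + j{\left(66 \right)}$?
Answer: $38505$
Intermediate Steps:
$j{\left(C \right)} = 1$ ($j{\left(C \right)} = \frac{2 C}{2 C} = 2 C \frac{1}{2 C} = 1$)
$38504 + j{\left(66 \right)} = 38504 + 1 = 38505$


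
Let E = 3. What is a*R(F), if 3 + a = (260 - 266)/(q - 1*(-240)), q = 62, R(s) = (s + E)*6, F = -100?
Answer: 265392/151 ≈ 1757.6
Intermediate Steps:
R(s) = 18 + 6*s (R(s) = (s + 3)*6 = (3 + s)*6 = 18 + 6*s)
a = -456/151 (a = -3 + (260 - 266)/(62 - 1*(-240)) = -3 - 6/(62 + 240) = -3 - 6/302 = -3 - 6*1/302 = -3 - 3/151 = -456/151 ≈ -3.0199)
a*R(F) = -456*(18 + 6*(-100))/151 = -456*(18 - 600)/151 = -456/151*(-582) = 265392/151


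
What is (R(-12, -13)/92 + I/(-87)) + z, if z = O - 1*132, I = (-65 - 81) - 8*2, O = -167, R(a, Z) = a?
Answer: -198278/667 ≈ -297.27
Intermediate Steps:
I = -162 (I = -146 - 16 = -162)
z = -299 (z = -167 - 1*132 = -167 - 132 = -299)
(R(-12, -13)/92 + I/(-87)) + z = (-12/92 - 162/(-87)) - 299 = (-12*1/92 - 162*(-1/87)) - 299 = (-3/23 + 54/29) - 299 = 1155/667 - 299 = -198278/667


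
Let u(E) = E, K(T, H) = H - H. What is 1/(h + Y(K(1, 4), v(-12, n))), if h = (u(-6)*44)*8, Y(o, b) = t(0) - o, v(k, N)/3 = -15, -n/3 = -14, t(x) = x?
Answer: -1/2112 ≈ -0.00047348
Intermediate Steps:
K(T, H) = 0
n = 42 (n = -3*(-14) = 42)
v(k, N) = -45 (v(k, N) = 3*(-15) = -45)
Y(o, b) = -o (Y(o, b) = 0 - o = -o)
h = -2112 (h = -6*44*8 = -264*8 = -2112)
1/(h + Y(K(1, 4), v(-12, n))) = 1/(-2112 - 1*0) = 1/(-2112 + 0) = 1/(-2112) = -1/2112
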